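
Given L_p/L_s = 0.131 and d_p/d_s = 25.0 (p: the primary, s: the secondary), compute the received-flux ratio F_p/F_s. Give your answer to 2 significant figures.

F = L/(4πd²), so F_p/F_s = (L_p/L_s) / (d_p/d_s)²
= 0.131 / (25.0)² = 0.131 / 625.0 = 2.096×10^-4.

2.1×10^-4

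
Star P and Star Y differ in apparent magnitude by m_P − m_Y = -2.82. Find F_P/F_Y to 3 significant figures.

13.4

F_P/F_Y = 10^(−(m_P − m_Y)/2.5) = 10^(2.82/2.5) = 10^1.128 = 13.43.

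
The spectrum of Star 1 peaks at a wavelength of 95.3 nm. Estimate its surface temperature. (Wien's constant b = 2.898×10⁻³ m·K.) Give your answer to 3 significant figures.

T = b/λ_max = 2.898×10⁻³ / (95.3×10⁻⁹) = 3.041×10^4 K.

3.04×10^4 K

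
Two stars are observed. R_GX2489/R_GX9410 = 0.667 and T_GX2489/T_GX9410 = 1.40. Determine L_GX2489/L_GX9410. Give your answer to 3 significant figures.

From the Stefan–Boltzmann law, L ∝ R²T⁴, so
L_GX2489/L_GX9410 = (R_GX2489/R_GX9410)² (T_GX2489/T_GX9410)⁴ = (0.667)² × (1.40)⁴ = 0.4449 × 3.842 = 1.709.

1.71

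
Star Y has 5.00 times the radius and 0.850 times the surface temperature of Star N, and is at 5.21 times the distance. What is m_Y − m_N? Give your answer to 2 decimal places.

L_Y/L_N = (5.00)²(0.850)⁴ = 13.05.
F_Y/F_N = (L_Y/L_N)/(d_Y/d_N)² = 13.05/27.14 = 0.4808.
m_Y − m_N = −2.5 log₁₀(0.4808) = 0.80.

0.80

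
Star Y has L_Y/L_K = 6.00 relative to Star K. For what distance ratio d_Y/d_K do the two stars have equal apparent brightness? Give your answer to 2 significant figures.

2.4

Equal flux requires L_Y/d_Y² = L_K/d_K², so d_Y/d_K = √(L_Y/L_K)
= √(6.00) = 2.449.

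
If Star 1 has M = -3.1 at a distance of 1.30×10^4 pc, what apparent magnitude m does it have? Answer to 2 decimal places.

12.47

m = M + 5 log₁₀(d/10 pc) = -3.1 + 5 log₁₀(1.30×10^4/10)
  = -3.1 + 5 × 3.114 = -3.1 + 15.57 = 12.47.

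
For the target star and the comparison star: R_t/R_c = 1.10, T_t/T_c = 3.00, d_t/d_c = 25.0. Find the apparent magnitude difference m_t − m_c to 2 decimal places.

L_t/L_c = (1.10)²(3.00)⁴ = 98.01.
F_t/F_c = (L_t/L_c)/(d_t/d_c)² = 98.01/625.0 = 0.1568.
m_t − m_c = −2.5 log₁₀(0.1568) = 2.01.

2.01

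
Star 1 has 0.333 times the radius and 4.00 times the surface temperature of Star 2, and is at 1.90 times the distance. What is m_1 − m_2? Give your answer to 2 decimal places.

-2.24

L_1/L_2 = (0.333)²(4.00)⁴ = 28.39.
F_1/F_2 = (L_1/L_2)/(d_1/d_2)² = 28.39/3.610 = 7.864.
m_1 − m_2 = −2.5 log₁₀(7.864) = -2.24.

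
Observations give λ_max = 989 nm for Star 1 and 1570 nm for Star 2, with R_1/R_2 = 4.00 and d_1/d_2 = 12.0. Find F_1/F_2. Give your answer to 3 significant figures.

Wien's law: T_1/T_2 = λ_2/λ_1 = 1570/989 = 1.587.
L_1/L_2 = (R_1/R_2)²(T_1/T_2)⁴ = (4.00)²(1.587)⁴ = 101.6.
F_1/F_2 = (L_1/L_2)/(d_1/d_2)² = 101.6/(12.0)² = 0.7056.

0.706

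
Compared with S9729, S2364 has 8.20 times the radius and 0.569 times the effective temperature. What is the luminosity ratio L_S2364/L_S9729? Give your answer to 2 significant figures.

7.0

From the Stefan–Boltzmann law, L ∝ R²T⁴, so
L_S2364/L_S9729 = (R_S2364/R_S9729)² (T_S2364/T_S9729)⁴ = (8.20)² × (0.569)⁴ = 67.24 × 0.1048 = 7.048.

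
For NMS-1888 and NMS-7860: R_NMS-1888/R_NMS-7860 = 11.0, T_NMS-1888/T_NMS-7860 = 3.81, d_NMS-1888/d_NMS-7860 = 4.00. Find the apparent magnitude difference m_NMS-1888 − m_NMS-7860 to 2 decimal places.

L_NMS-1888/L_NMS-7860 = (11.0)²(3.81)⁴ = 2.550×10^4.
F_NMS-1888/F_NMS-7860 = (L_NMS-1888/L_NMS-7860)/(d_NMS-1888/d_NMS-7860)² = 2.550×10^4/16.00 = 1594.
m_NMS-1888 − m_NMS-7860 = −2.5 log₁₀(1594) = -8.01.

-8.01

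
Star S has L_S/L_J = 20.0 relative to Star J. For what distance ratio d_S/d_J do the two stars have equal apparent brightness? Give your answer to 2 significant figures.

Equal flux requires L_S/d_S² = L_J/d_J², so d_S/d_J = √(L_S/L_J)
= √(20.0) = 4.472.

4.5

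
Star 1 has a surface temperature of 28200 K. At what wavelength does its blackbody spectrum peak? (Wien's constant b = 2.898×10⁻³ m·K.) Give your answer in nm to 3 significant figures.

103 nm

λ_max = b/T = 2.898×10⁻³ / 28200 = 1.03×10^-7 m = 102.8 nm.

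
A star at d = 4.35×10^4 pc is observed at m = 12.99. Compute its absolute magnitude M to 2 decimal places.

M = m − 5 log₁₀(d/10 pc) = 12.99 − 5 log₁₀(4.35×10^4/10)
  = 12.99 − 5 × 3.638 = 12.99 − 18.19 = -5.20.

-5.20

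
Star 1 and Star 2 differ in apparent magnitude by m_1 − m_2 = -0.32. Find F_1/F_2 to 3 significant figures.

1.34

F_1/F_2 = 10^(−(m_1 − m_2)/2.5) = 10^(0.32/2.5) = 10^0.128 = 1.343.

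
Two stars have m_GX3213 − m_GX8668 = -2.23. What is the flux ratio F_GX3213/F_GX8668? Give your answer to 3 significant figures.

7.80

F_GX3213/F_GX8668 = 10^(−(m_GX3213 − m_GX8668)/2.5) = 10^(2.23/2.5) = 10^0.892 = 7.798.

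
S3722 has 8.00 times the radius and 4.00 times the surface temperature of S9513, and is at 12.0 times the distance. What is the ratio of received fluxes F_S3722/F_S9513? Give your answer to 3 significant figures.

L_S3722/L_S9513 = (R_S3722/R_S9513)²(T_S3722/T_S9513)⁴ = (8.00)² × (4.00)⁴ = 1.638×10^4.
F_S3722/F_S9513 = (L_S3722/L_S9513)/(d_S3722/d_S9513)² = 1.638×10^4 / (12.0)² = 113.8.

114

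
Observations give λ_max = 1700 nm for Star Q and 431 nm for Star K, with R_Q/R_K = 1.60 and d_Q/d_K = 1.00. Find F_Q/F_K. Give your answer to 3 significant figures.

Wien's law: T_Q/T_K = λ_K/λ_Q = 431/1700 = 0.2535.
L_Q/L_K = (R_Q/R_K)²(T_Q/T_K)⁴ = (1.60)²(0.2535)⁴ = 0.01058.
F_Q/F_K = (L_Q/L_K)/(d_Q/d_K)² = 0.01058/(1.00)² = 0.01058.

0.0106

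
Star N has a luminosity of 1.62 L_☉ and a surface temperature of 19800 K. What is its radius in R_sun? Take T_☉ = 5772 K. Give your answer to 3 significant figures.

R/R_☉ = √(L/L_☉) / (T/T_☉)² = √(1.62) / (3.430)²
       = 1.273 / 11.77 = 0.1082.

0.108 R_sun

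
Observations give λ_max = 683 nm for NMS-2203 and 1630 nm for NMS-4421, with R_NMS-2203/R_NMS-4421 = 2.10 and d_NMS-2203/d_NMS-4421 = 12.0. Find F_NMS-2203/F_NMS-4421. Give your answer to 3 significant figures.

0.993

Wien's law: T_NMS-2203/T_NMS-4421 = λ_NMS-4421/λ_NMS-2203 = 1630/683 = 2.387.
L_NMS-2203/L_NMS-4421 = (R_NMS-2203/R_NMS-4421)²(T_NMS-2203/T_NMS-4421)⁴ = (2.10)²(2.387)⁴ = 143.1.
F_NMS-2203/F_NMS-4421 = (L_NMS-2203/L_NMS-4421)/(d_NMS-2203/d_NMS-4421)² = 143.1/(12.0)² = 0.9934.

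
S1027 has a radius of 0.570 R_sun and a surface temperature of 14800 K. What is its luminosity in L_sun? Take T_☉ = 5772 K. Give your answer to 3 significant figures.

L/L_☉ = (R/R_☉)² (T/T_☉)⁴ = (0.570)² × (14800/5772)⁴
       = 0.3249 × (2.564)⁴ = 0.3249 × 43.23 = 14.04.

14.0 L_sun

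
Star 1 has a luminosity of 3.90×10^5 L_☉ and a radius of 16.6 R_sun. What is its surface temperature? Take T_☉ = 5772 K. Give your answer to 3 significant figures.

T/T_☉ = (L/L_☉)^(1/4) / (R/R_☉)^(1/2)
T = 5772 × (3.90×10^5)^(1/4) / √(16.6) = 5772 × 24.99 / 4.074 = 3.540×10^4 K.

3.54×10^4 K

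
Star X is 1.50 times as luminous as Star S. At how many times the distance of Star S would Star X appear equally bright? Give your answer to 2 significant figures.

Equal flux requires L_X/d_X² = L_S/d_S², so d_X/d_S = √(L_X/L_S)
= √(1.50) = 1.225.

1.2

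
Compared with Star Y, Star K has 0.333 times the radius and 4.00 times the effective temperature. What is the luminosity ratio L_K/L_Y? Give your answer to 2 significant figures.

From the Stefan–Boltzmann law, L ∝ R²T⁴, so
L_K/L_Y = (R_K/R_Y)² (T_K/T_Y)⁴ = (0.333)² × (4.00)⁴ = 0.1109 × 256.0 = 28.39.

28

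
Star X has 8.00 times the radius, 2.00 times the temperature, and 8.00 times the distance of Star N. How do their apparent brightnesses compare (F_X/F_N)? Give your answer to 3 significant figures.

L_X/L_N = (R_X/R_N)²(T_X/T_N)⁴ = (8.00)² × (2.00)⁴ = 1024.
F_X/F_N = (L_X/L_N)/(d_X/d_N)² = 1024 / (8.00)² = 16.00.

16.0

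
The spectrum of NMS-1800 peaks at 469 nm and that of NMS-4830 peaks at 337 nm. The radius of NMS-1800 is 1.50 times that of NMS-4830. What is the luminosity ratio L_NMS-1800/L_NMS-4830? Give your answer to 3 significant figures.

0.600

Wien's law gives T ∝ 1/λ_max, so T_NMS-1800/T_NMS-4830 = λ_NMS-4830/λ_NMS-1800 = 337/469 = 0.7186.
Then L ∝ R²T⁴ gives L_NMS-1800/L_NMS-4830 = (1.50)² × (0.7186)⁴ = 2.250 × 0.2666 = 0.5998.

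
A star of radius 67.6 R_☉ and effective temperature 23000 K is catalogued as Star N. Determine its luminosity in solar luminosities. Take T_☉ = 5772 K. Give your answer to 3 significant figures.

L/L_☉ = (R/R_☉)² (T/T_☉)⁴ = (67.6)² × (23000/5772)⁴
       = 4570 × (3.985)⁴ = 4570 × 252.1 = 1.152×10^6.

1.15×10^6 solar luminosities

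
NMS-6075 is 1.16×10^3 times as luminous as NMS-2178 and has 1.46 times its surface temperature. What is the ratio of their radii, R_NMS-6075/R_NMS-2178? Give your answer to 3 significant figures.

16.0

L ∝ R²T⁴ gives R ∝ √L / T², so
R_NMS-6075/R_NMS-2178 = √(1.16×10^3) / (1.46)² = 34.06 / 2.132 = 15.98.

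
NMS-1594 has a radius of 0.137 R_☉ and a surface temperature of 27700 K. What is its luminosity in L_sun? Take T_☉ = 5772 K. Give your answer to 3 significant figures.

L/L_☉ = (R/R_☉)² (T/T_☉)⁴ = (0.137)² × (27700/5772)⁴
       = 0.01877 × (4.799)⁴ = 0.01877 × 530.4 = 9.955.

9.96 L_sun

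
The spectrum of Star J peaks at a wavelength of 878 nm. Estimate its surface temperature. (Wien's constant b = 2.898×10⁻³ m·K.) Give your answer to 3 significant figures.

3.30×10^3 K

T = b/λ_max = 2.898×10⁻³ / (878×10⁻⁹) = 3301 K.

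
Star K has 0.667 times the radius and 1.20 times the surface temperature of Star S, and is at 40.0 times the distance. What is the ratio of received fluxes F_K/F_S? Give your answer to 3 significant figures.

5.77×10^-4

L_K/L_S = (R_K/R_S)²(T_K/T_S)⁴ = (0.667)² × (1.20)⁴ = 0.9225.
F_K/F_S = (L_K/L_S)/(d_K/d_S)² = 0.9225 / (40.0)² = 5.766×10^-4.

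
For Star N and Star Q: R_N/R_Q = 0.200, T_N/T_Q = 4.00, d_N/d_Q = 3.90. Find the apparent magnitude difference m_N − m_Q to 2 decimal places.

L_N/L_Q = (0.200)²(4.00)⁴ = 10.24.
F_N/F_Q = (L_N/L_Q)/(d_N/d_Q)² = 10.24/15.21 = 0.6732.
m_N − m_Q = −2.5 log₁₀(0.6732) = 0.43.

0.43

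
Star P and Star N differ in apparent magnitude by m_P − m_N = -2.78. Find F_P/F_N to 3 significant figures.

F_P/F_N = 10^(−(m_P − m_N)/2.5) = 10^(2.78/2.5) = 10^1.112 = 12.94.

12.9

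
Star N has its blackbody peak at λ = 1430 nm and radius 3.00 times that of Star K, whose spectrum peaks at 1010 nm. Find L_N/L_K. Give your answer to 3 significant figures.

Wien's law gives T ∝ 1/λ_max, so T_N/T_K = λ_K/λ_N = 1010/1430 = 0.7063.
Then L ∝ R²T⁴ gives L_N/L_K = (3.00)² × (0.7063)⁴ = 9.000 × 0.2489 = 2.240.

2.24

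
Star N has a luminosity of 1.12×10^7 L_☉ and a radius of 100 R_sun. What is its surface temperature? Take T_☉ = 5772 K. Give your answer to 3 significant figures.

3.34×10^4 K

T/T_☉ = (L/L_☉)^(1/4) / (R/R_☉)^(1/2)
T = 5772 × (1.12×10^7)^(1/4) / √(100) = 5772 × 57.85 / 10.00 = 3.339×10^4 K.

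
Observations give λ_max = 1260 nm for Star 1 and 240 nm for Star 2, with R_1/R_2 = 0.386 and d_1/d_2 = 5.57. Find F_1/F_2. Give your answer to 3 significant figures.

Wien's law: T_1/T_2 = λ_2/λ_1 = 240/1260 = 0.1905.
L_1/L_2 = (R_1/R_2)²(T_1/T_2)⁴ = (0.386)²(0.1905)⁴ = 1.961×10^-4.
F_1/F_2 = (L_1/L_2)/(d_1/d_2)² = 1.961×10^-4/(5.57)² = 6.322×10^-6.

6.32×10^-6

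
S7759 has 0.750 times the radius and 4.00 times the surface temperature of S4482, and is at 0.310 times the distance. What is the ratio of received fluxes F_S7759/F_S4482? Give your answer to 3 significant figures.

L_S7759/L_S4482 = (R_S7759/R_S4482)²(T_S7759/T_S4482)⁴ = (0.750)² × (4.00)⁴ = 144.0.
F_S7759/F_S4482 = (L_S7759/L_S4482)/(d_S7759/d_S4482)² = 144.0 / (0.310)² = 1498.

1.50×10^3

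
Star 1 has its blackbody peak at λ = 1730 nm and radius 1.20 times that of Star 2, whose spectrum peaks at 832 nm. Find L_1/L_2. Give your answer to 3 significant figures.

0.0770

Wien's law gives T ∝ 1/λ_max, so T_1/T_2 = λ_2/λ_1 = 832/1730 = 0.4809.
Then L ∝ R²T⁴ gives L_1/L_2 = (1.20)² × (0.4809)⁴ = 1.440 × 0.05349 = 0.07703.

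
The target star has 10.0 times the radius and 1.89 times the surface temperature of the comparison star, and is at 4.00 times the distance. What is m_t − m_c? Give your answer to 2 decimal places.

-4.75

L_t/L_c = (10.0)²(1.89)⁴ = 1276.
F_t/F_c = (L_t/L_c)/(d_t/d_c)² = 1276/16.00 = 79.75.
m_t − m_c = −2.5 log₁₀(79.75) = -4.75.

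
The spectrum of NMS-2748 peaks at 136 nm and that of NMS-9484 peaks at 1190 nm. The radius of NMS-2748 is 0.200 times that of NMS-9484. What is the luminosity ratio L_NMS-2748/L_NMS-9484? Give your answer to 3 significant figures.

Wien's law gives T ∝ 1/λ_max, so T_NMS-2748/T_NMS-9484 = λ_NMS-9484/λ_NMS-2748 = 1190/136 = 8.750.
Then L ∝ R²T⁴ gives L_NMS-2748/L_NMS-9484 = (0.200)² × (8.750)⁴ = 0.04000 × 5862 = 234.5.

234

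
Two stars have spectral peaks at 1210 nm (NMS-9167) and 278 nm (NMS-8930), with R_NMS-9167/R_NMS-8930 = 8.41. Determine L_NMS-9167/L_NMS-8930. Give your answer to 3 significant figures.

Wien's law gives T ∝ 1/λ_max, so T_NMS-9167/T_NMS-8930 = λ_NMS-8930/λ_NMS-9167 = 278/1210 = 0.2298.
Then L ∝ R²T⁴ gives L_NMS-9167/L_NMS-8930 = (8.41)² × (0.2298)⁴ = 70.73 × 0.002786 = 0.1971.

0.197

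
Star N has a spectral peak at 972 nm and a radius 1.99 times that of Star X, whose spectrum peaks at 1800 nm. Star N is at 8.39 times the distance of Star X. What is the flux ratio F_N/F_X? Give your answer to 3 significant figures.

0.662

Wien's law: T_N/T_X = λ_X/λ_N = 1800/972 = 1.852.
L_N/L_X = (R_N/R_X)²(T_N/T_X)⁴ = (1.99)²(1.852)⁴ = 46.57.
F_N/F_X = (L_N/L_X)/(d_N/d_X)² = 46.57/(8.39)² = 0.6616.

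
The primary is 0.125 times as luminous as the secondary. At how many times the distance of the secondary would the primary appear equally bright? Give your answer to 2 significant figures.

Equal flux requires L_p/d_p² = L_s/d_s², so d_p/d_s = √(L_p/L_s)
= √(0.125) = 0.3536.

0.35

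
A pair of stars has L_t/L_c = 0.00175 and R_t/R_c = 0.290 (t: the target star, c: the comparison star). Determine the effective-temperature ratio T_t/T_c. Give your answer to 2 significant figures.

L ∝ R²T⁴ gives T ∝ (L/R²)^(1/4), so
T_t/T_c = (0.00175 / 0.290²)^(1/4) = (0.02081)^(1/4) = 0.3798.

0.38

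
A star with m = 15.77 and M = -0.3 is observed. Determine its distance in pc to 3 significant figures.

m − M = 5 log₁₀(d/10 pc)
15.77 − (-0.3) = 16.07 = 5 log₁₀(d/10)
d = 10 × 10^(16.07/5) = 10 × 10^3.214 = 1.637×10^4 pc.

1.64×10^4 pc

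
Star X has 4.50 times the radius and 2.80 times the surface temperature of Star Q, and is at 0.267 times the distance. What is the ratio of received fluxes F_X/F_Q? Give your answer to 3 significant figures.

1.75×10^4

L_X/L_Q = (R_X/R_Q)²(T_X/T_Q)⁴ = (4.50)² × (2.80)⁴ = 1245.
F_X/F_Q = (L_X/L_Q)/(d_X/d_Q)² = 1245 / (0.267)² = 1.746×10^4.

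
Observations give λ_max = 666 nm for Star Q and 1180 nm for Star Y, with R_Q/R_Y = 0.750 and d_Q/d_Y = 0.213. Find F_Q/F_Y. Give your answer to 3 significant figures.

Wien's law: T_Q/T_Y = λ_Y/λ_Q = 1180/666 = 1.772.
L_Q/L_Y = (R_Q/R_Y)²(T_Q/T_Y)⁴ = (0.750)²(1.772)⁴ = 5.543.
F_Q/F_Y = (L_Q/L_Y)/(d_Q/d_Y)² = 5.543/(0.213)² = 122.2.

122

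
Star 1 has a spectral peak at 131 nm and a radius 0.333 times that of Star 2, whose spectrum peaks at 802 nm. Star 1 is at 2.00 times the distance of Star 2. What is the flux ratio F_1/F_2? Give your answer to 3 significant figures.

Wien's law: T_1/T_2 = λ_2/λ_1 = 802/131 = 6.122.
L_1/L_2 = (R_1/R_2)²(T_1/T_2)⁴ = (0.333)²(6.122)⁴ = 155.8.
F_1/F_2 = (L_1/L_2)/(d_1/d_2)² = 155.8/(2.00)² = 38.94.

38.9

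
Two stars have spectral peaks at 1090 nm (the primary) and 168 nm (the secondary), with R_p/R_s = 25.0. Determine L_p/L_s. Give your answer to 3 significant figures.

Wien's law gives T ∝ 1/λ_max, so T_p/T_s = λ_s/λ_p = 168/1090 = 0.1541.
Then L ∝ R²T⁴ gives L_p/L_s = (25.0)² × (0.1541)⁴ = 625.0 × 5.643×10^-4 = 0.3527.

0.353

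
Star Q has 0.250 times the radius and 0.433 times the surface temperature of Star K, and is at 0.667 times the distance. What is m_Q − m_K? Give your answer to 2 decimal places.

5.77

L_Q/L_K = (0.250)²(0.433)⁴ = 0.002197.
F_Q/F_K = (L_Q/L_K)/(d_Q/d_K)² = 0.002197/0.4449 = 0.004938.
m_Q − m_K = −2.5 log₁₀(0.004938) = 5.77.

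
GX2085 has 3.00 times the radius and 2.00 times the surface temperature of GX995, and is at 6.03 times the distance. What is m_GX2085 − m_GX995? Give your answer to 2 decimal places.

L_GX2085/L_GX995 = (3.00)²(2.00)⁴ = 144.0.
F_GX2085/F_GX995 = (L_GX2085/L_GX995)/(d_GX2085/d_GX995)² = 144.0/36.36 = 3.960.
m_GX2085 − m_GX995 = −2.5 log₁₀(3.960) = -1.49.

-1.49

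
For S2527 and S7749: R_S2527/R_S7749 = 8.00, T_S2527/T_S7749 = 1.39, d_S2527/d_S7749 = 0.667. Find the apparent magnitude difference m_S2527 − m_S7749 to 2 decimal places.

L_S2527/L_S7749 = (8.00)²(1.39)⁴ = 238.9.
F_S2527/F_S7749 = (L_S2527/L_S7749)/(d_S2527/d_S7749)² = 238.9/0.4449 = 537.0.
m_S2527 − m_S7749 = −2.5 log₁₀(537.0) = -6.82.

-6.82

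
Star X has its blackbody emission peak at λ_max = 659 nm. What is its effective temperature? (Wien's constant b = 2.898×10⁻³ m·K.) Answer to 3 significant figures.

T = b/λ_max = 2.898×10⁻³ / (659×10⁻⁹) = 4398 K.

4.40×10^3 K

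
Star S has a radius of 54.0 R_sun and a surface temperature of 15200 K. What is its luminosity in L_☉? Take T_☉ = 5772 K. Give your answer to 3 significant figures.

L/L_☉ = (R/R_☉)² (T/T_☉)⁴ = (54.0)² × (15200/5772)⁴
       = 2916 × (2.633)⁴ = 2916 × 48.09 = 1.402×10^5.

1.40×10^5 L_☉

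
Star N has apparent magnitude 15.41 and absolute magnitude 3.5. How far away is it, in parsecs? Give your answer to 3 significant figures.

2.41×10^3 pc

m − M = 5 log₁₀(d/10 pc)
15.41 − (3.5) = 11.91 = 5 log₁₀(d/10)
d = 10 × 10^(11.91/5) = 10 × 10^2.382 = 2410 pc.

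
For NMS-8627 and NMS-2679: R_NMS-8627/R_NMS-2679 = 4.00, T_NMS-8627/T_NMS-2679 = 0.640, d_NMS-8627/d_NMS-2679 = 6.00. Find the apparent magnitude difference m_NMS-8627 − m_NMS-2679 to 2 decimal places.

L_NMS-8627/L_NMS-2679 = (4.00)²(0.640)⁴ = 2.684.
F_NMS-8627/F_NMS-2679 = (L_NMS-8627/L_NMS-2679)/(d_NMS-8627/d_NMS-2679)² = 2.684/36.00 = 0.07457.
m_NMS-8627 − m_NMS-2679 = −2.5 log₁₀(0.07457) = 2.82.

2.82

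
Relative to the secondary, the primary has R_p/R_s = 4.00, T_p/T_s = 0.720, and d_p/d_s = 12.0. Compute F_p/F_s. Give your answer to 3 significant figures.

0.0299

L_p/L_s = (R_p/R_s)²(T_p/T_s)⁴ = (4.00)² × (0.720)⁴ = 4.300.
F_p/F_s = (L_p/L_s)/(d_p/d_s)² = 4.300 / (12.0)² = 0.02986.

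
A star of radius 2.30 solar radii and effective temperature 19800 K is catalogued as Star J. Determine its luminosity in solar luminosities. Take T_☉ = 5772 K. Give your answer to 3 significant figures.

L/L_☉ = (R/R_☉)² (T/T_☉)⁴ = (2.30)² × (19800/5772)⁴
       = 5.290 × (3.430)⁴ = 5.290 × 138.5 = 732.5.

733 solar luminosities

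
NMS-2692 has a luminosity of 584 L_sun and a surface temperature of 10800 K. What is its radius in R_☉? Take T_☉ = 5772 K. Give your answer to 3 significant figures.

R/R_☉ = √(L/L_☉) / (T/T_☉)² = √(584) / (1.871)²
       = 24.17 / 3.501 = 6.903.

6.90 R_☉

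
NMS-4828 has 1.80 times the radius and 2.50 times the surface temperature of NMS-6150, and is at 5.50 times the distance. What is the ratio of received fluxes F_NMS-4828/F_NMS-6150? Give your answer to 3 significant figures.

L_NMS-4828/L_NMS-6150 = (R_NMS-4828/R_NMS-6150)²(T_NMS-4828/T_NMS-6150)⁴ = (1.80)² × (2.50)⁴ = 126.6.
F_NMS-4828/F_NMS-6150 = (L_NMS-4828/L_NMS-6150)/(d_NMS-4828/d_NMS-6150)² = 126.6 / (5.50)² = 4.184.

4.18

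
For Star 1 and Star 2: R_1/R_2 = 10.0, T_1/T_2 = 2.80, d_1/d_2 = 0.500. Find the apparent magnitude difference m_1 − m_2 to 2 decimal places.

L_1/L_2 = (10.0)²(2.80)⁴ = 6147.
F_1/F_2 = (L_1/L_2)/(d_1/d_2)² = 6147/0.2500 = 2.459×10^4.
m_1 − m_2 = −2.5 log₁₀(2.459×10^4) = -10.98.

-10.98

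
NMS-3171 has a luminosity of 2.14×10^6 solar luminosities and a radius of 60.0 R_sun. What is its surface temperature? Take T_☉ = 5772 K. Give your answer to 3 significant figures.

2.85×10^4 K

T/T_☉ = (L/L_☉)^(1/4) / (R/R_☉)^(1/2)
T = 5772 × (2.14×10^6)^(1/4) / √(60.0) = 5772 × 38.25 / 7.746 = 2.850×10^4 K.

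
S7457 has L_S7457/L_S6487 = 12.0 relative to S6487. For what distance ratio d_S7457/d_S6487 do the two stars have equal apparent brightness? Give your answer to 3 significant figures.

Equal flux requires L_S7457/d_S7457² = L_S6487/d_S6487², so d_S7457/d_S6487 = √(L_S7457/L_S6487)
= √(12.0) = 3.464.

3.46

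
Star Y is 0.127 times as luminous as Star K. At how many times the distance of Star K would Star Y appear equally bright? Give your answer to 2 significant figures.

Equal flux requires L_Y/d_Y² = L_K/d_K², so d_Y/d_K = √(L_Y/L_K)
= √(0.127) = 0.3564.

0.36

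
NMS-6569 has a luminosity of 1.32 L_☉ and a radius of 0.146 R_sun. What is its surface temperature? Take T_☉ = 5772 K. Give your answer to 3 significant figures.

T/T_☉ = (L/L_☉)^(1/4) / (R/R_☉)^(1/2)
T = 5772 × (1.32)^(1/4) / √(0.146) = 5772 × 1.072 / 0.3821 = 1.619×10^4 K.

1.62×10^4 K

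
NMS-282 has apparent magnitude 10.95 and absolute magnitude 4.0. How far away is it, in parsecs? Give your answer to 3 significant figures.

245 pc

m − M = 5 log₁₀(d/10 pc)
10.95 − (4.0) = 6.95 = 5 log₁₀(d/10)
d = 10 × 10^(6.95/5) = 10 × 10^1.390 = 245.5 pc.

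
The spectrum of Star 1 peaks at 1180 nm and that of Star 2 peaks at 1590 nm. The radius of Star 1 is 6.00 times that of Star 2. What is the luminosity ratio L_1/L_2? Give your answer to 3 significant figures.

119

Wien's law gives T ∝ 1/λ_max, so T_1/T_2 = λ_2/λ_1 = 1590/1180 = 1.347.
Then L ∝ R²T⁴ gives L_1/L_2 = (6.00)² × (1.347)⁴ = 36.00 × 3.297 = 118.7.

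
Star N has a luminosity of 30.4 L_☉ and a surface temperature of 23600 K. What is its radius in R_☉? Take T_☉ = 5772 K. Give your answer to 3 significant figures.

R/R_☉ = √(L/L_☉) / (T/T_☉)² = √(30.4) / (4.089)²
       = 5.514 / 16.72 = 0.3298.

0.330 R_☉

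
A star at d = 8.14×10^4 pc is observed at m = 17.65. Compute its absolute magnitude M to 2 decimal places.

M = m − 5 log₁₀(d/10 pc) = 17.65 − 5 log₁₀(8.14×10^4/10)
  = 17.65 − 5 × 3.911 = 17.65 − 19.55 = -1.90.

-1.90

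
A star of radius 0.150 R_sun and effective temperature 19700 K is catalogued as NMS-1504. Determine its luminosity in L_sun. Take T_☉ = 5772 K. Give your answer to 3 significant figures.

L/L_☉ = (R/R_☉)² (T/T_☉)⁴ = (0.150)² × (19700/5772)⁴
       = 0.02250 × (3.413)⁴ = 0.02250 × 135.7 = 3.053.

3.05 L_sun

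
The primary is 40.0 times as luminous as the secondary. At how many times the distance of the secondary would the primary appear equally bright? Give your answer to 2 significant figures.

Equal flux requires L_p/d_p² = L_s/d_s², so d_p/d_s = √(L_p/L_s)
= √(40.0) = 6.325.

6.3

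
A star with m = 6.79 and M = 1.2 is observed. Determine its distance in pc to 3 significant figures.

131 pc

m − M = 5 log₁₀(d/10 pc)
6.79 − (1.2) = 5.59 = 5 log₁₀(d/10)
d = 10 × 10^(5.59/5) = 10 × 10^1.118 = 131.2 pc.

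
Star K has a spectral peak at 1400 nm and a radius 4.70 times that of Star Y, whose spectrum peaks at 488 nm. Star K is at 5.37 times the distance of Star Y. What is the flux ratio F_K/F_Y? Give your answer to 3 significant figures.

0.0113

Wien's law: T_K/T_Y = λ_Y/λ_K = 488/1400 = 0.3486.
L_K/L_Y = (R_K/R_Y)²(T_K/T_Y)⁴ = (4.70)²(0.3486)⁴ = 0.3261.
F_K/F_Y = (L_K/L_Y)/(d_K/d_Y)² = 0.3261/(5.37)² = 0.01131.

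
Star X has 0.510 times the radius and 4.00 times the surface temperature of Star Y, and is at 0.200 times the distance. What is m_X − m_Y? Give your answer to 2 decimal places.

-8.05

L_X/L_Y = (0.510)²(4.00)⁴ = 66.59.
F_X/F_Y = (L_X/L_Y)/(d_X/d_Y)² = 66.59/0.04000 = 1665.
m_X − m_Y = −2.5 log₁₀(1665) = -8.05.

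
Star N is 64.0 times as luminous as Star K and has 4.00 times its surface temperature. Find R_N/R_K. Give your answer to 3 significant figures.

0.500

L ∝ R²T⁴ gives R ∝ √L / T², so
R_N/R_K = √(64.0) / (4.00)² = 8.000 / 16.00 = 0.5000.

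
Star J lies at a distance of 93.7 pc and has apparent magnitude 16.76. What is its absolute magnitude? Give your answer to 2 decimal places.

M = m − 5 log₁₀(d/10 pc) = 16.76 − 5 log₁₀(93.7/10)
  = 16.76 − 5 × 0.972 = 16.76 − 4.86 = 11.90.

11.90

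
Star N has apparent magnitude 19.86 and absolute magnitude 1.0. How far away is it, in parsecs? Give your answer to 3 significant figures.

5.92×10^4 pc

m − M = 5 log₁₀(d/10 pc)
19.86 − (1.0) = 18.86 = 5 log₁₀(d/10)
d = 10 × 10^(18.86/5) = 10 × 10^3.772 = 5.916×10^4 pc.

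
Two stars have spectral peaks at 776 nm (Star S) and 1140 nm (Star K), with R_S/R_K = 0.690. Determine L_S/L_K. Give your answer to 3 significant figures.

2.22

Wien's law gives T ∝ 1/λ_max, so T_S/T_K = λ_K/λ_S = 1140/776 = 1.469.
Then L ∝ R²T⁴ gives L_S/L_K = (0.690)² × (1.469)⁴ = 0.4761 × 4.658 = 2.218.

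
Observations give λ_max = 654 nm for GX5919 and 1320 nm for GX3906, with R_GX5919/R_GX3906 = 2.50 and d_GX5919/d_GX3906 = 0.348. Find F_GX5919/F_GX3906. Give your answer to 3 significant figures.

856

Wien's law: T_GX5919/T_GX3906 = λ_GX3906/λ_GX5919 = 1320/654 = 2.018.
L_GX5919/L_GX3906 = (R_GX5919/R_GX3906)²(T_GX5919/T_GX3906)⁴ = (2.50)²(2.018)⁴ = 103.7.
F_GX5919/F_GX3906 = (L_GX5919/L_GX3906)/(d_GX5919/d_GX3906)² = 103.7/(0.348)² = 856.5.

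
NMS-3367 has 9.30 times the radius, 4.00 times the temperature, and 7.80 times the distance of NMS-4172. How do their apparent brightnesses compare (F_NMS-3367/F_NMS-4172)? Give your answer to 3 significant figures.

L_NMS-3367/L_NMS-4172 = (R_NMS-3367/R_NMS-4172)²(T_NMS-3367/T_NMS-4172)⁴ = (9.30)² × (4.00)⁴ = 2.214×10^4.
F_NMS-3367/F_NMS-4172 = (L_NMS-3367/L_NMS-4172)/(d_NMS-3367/d_NMS-4172)² = 2.214×10^4 / (7.80)² = 363.9.

364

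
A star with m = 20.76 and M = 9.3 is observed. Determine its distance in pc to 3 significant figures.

m − M = 5 log₁₀(d/10 pc)
20.76 − (9.3) = 11.46 = 5 log₁₀(d/10)
d = 10 × 10^(11.46/5) = 10 × 10^2.292 = 1959 pc.

1.96×10^3 pc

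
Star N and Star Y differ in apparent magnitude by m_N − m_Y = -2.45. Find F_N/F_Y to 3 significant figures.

F_N/F_Y = 10^(−(m_N − m_Y)/2.5) = 10^(2.45/2.5) = 10^0.980 = 9.550.

9.55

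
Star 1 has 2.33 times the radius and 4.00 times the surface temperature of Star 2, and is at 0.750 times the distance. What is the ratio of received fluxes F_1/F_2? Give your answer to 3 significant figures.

L_1/L_2 = (R_1/R_2)²(T_1/T_2)⁴ = (2.33)² × (4.00)⁴ = 1390.
F_1/F_2 = (L_1/L_2)/(d_1/d_2)² = 1390 / (0.750)² = 2471.

2.47×10^3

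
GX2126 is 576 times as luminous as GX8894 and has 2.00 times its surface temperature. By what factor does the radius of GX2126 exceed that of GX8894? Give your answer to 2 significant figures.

6.0

L ∝ R²T⁴ gives R ∝ √L / T², so
R_GX2126/R_GX8894 = √(576) / (2.00)² = 24.00 / 4.000 = 6.000.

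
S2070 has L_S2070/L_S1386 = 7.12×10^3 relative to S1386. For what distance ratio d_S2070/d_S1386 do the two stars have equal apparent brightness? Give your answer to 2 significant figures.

84

Equal flux requires L_S2070/d_S2070² = L_S1386/d_S1386², so d_S2070/d_S1386 = √(L_S2070/L_S1386)
= √(7.12×10^3) = 84.38.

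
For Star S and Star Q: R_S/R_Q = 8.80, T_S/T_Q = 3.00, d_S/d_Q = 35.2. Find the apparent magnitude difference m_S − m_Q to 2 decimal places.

-1.76

L_S/L_Q = (8.80)²(3.00)⁴ = 6273.
F_S/F_Q = (L_S/L_Q)/(d_S/d_Q)² = 6273/1239 = 5.062.
m_S − m_Q = −2.5 log₁₀(5.062) = -1.76.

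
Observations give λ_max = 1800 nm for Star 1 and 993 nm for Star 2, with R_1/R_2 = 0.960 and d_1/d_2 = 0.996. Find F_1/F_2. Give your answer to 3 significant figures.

Wien's law: T_1/T_2 = λ_2/λ_1 = 993/1800 = 0.5517.
L_1/L_2 = (R_1/R_2)²(T_1/T_2)⁴ = (0.960)²(0.5517)⁴ = 0.08536.
F_1/F_2 = (L_1/L_2)/(d_1/d_2)² = 0.08536/(0.996)² = 0.08605.

0.0860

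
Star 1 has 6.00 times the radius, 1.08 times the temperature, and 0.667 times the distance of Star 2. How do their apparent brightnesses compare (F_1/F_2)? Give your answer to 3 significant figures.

L_1/L_2 = (R_1/R_2)²(T_1/T_2)⁴ = (6.00)² × (1.08)⁴ = 48.98.
F_1/F_2 = (L_1/L_2)/(d_1/d_2)² = 48.98 / (0.667)² = 110.1.

110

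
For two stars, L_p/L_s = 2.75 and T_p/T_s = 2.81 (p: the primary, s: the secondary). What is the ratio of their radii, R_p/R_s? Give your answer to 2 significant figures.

L ∝ R²T⁴ gives R ∝ √L / T², so
R_p/R_s = √(2.75) / (2.81)² = 1.658 / 7.896 = 0.2100.

0.21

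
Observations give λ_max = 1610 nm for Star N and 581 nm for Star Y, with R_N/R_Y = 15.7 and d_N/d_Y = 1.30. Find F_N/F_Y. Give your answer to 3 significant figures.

Wien's law: T_N/T_Y = λ_Y/λ_N = 581/1610 = 0.3609.
L_N/L_Y = (R_N/R_Y)²(T_N/T_Y)⁴ = (15.7)²(0.3609)⁴ = 4.180.
F_N/F_Y = (L_N/L_Y)/(d_N/d_Y)² = 4.180/(1.30)² = 2.474.

2.47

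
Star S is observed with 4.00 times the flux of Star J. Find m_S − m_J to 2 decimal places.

-1.51

m_S − m_J = −2.5 log₁₀(F_S/F_J) = −2.5 log₁₀(4.00) = −2.5 × (0.602) = -1.505.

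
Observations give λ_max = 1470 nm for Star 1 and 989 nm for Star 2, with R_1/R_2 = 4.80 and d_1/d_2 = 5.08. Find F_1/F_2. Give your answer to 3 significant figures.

0.183

Wien's law: T_1/T_2 = λ_2/λ_1 = 989/1470 = 0.6728.
L_1/L_2 = (R_1/R_2)²(T_1/T_2)⁴ = (4.80)²(0.6728)⁴ = 4.721.
F_1/F_2 = (L_1/L_2)/(d_1/d_2)² = 4.721/(5.08)² = 0.1829.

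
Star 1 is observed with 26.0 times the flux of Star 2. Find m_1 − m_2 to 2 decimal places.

-3.54

m_1 − m_2 = −2.5 log₁₀(F_1/F_2) = −2.5 log₁₀(26.0) = −2.5 × (1.415) = -3.537.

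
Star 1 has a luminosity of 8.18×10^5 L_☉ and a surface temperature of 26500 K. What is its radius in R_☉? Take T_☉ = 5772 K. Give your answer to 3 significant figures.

42.9 R_☉

R/R_☉ = √(L/L_☉) / (T/T_☉)² = √(8.18×10^5) / (4.591)²
       = 904.4 / 21.08 = 42.91.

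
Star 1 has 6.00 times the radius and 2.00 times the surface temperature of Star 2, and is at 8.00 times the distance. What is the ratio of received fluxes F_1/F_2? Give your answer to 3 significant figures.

9.00

L_1/L_2 = (R_1/R_2)²(T_1/T_2)⁴ = (6.00)² × (2.00)⁴ = 576.0.
F_1/F_2 = (L_1/L_2)/(d_1/d_2)² = 576.0 / (8.00)² = 9.000.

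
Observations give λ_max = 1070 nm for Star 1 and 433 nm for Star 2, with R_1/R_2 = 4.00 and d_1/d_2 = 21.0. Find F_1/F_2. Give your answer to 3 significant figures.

9.73×10^-4

Wien's law: T_1/T_2 = λ_2/λ_1 = 433/1070 = 0.4047.
L_1/L_2 = (R_1/R_2)²(T_1/T_2)⁴ = (4.00)²(0.4047)⁴ = 0.4291.
F_1/F_2 = (L_1/L_2)/(d_1/d_2)² = 0.4291/(21.0)² = 9.730×10^-4.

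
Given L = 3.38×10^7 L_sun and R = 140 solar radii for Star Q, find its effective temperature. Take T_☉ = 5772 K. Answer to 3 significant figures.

T/T_☉ = (L/L_☉)^(1/4) / (R/R_☉)^(1/2)
T = 5772 × (3.38×10^7)^(1/4) / √(140) = 5772 × 76.25 / 11.83 = 3.720×10^4 K.

3.72×10^4 K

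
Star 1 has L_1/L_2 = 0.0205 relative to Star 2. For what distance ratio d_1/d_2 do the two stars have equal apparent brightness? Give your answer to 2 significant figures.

Equal flux requires L_1/d_1² = L_2/d_2², so d_1/d_2 = √(L_1/L_2)
= √(0.0205) = 0.1432.

0.14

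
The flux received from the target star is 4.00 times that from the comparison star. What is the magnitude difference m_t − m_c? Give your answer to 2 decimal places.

m_t − m_c = −2.5 log₁₀(F_t/F_c) = −2.5 log₁₀(4.00) = −2.5 × (0.602) = -1.505.

-1.51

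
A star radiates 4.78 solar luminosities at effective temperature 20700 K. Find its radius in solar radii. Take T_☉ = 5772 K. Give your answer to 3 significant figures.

0.170 solar radii

R/R_☉ = √(L/L_☉) / (T/T_☉)² = √(4.78) / (3.586)²
       = 2.186 / 12.86 = 0.1700.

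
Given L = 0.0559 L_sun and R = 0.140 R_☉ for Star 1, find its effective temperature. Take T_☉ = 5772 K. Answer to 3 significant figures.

T/T_☉ = (L/L_☉)^(1/4) / (R/R_☉)^(1/2)
T = 5772 × (0.0559)^(1/4) / √(0.140) = 5772 × 0.4862 / 0.3742 = 7501 K.

7.50×10^3 K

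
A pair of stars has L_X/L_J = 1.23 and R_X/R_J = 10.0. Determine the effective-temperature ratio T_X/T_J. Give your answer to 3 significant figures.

0.333

L ∝ R²T⁴ gives T ∝ (L/R²)^(1/4), so
T_X/T_J = (1.23 / 10.0²)^(1/4) = (0.01230)^(1/4) = 0.3330.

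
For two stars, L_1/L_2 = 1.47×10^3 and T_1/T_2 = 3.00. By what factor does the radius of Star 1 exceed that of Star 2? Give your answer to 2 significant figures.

4.3

L ∝ R²T⁴ gives R ∝ √L / T², so
R_1/R_2 = √(1.47×10^3) / (3.00)² = 38.34 / 9.000 = 4.260.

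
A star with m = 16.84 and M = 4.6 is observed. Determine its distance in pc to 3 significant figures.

m − M = 5 log₁₀(d/10 pc)
16.84 − (4.6) = 12.24 = 5 log₁₀(d/10)
d = 10 × 10^(12.24/5) = 10 × 10^2.448 = 2805 pc.

2.81×10^3 pc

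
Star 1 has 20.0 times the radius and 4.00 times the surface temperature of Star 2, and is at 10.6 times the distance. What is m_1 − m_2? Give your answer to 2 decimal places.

L_1/L_2 = (20.0)²(4.00)⁴ = 1.024×10^5.
F_1/F_2 = (L_1/L_2)/(d_1/d_2)² = 1.024×10^5/112.4 = 911.4.
m_1 − m_2 = −2.5 log₁₀(911.4) = -7.40.

-7.40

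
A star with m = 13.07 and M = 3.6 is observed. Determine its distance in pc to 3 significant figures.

783 pc

m − M = 5 log₁₀(d/10 pc)
13.07 − (3.6) = 9.47 = 5 log₁₀(d/10)
d = 10 × 10^(9.47/5) = 10 × 10^1.894 = 783.4 pc.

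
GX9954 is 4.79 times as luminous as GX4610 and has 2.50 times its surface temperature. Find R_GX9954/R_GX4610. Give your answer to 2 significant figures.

L ∝ R²T⁴ gives R ∝ √L / T², so
R_GX9954/R_GX4610 = √(4.79) / (2.50)² = 2.189 / 6.250 = 0.3502.

0.35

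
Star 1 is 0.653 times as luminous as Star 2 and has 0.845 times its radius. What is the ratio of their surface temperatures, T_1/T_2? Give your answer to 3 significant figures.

L ∝ R²T⁴ gives T ∝ (L/R²)^(1/4), so
T_1/T_2 = (0.653 / 0.845²)^(1/4) = (0.9145)^(1/4) = 0.9779.

0.978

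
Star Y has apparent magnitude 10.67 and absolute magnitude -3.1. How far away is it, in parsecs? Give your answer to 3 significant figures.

5.68×10^3 pc

m − M = 5 log₁₀(d/10 pc)
10.67 − (-3.1) = 13.77 = 5 log₁₀(d/10)
d = 10 × 10^(13.77/5) = 10 × 10^2.754 = 5675 pc.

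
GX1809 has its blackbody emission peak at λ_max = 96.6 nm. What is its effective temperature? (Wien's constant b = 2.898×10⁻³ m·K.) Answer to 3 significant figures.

T = b/λ_max = 2.898×10⁻³ / (96.6×10⁻⁹) = 3.000×10^4 K.

3.00×10^4 K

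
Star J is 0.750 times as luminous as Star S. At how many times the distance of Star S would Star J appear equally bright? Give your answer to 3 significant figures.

Equal flux requires L_J/d_J² = L_S/d_S², so d_J/d_S = √(L_J/L_S)
= √(0.750) = 0.8660.

0.866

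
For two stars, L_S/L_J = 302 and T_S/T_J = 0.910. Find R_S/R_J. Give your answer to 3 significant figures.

L ∝ R²T⁴ gives R ∝ √L / T², so
R_S/R_J = √(302) / (0.910)² = 17.38 / 0.8281 = 20.99.

21.0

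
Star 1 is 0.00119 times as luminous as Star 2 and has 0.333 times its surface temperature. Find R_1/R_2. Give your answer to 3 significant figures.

L ∝ R²T⁴ gives R ∝ √L / T², so
R_1/R_2 = √(0.00119) / (0.333)² = 0.03450 / 0.1109 = 0.3111.

0.311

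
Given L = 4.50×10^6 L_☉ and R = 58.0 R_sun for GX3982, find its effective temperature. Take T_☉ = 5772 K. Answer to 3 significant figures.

3.49×10^4 K

T/T_☉ = (L/L_☉)^(1/4) / (R/R_☉)^(1/2)
T = 5772 × (4.50×10^6)^(1/4) / √(58.0) = 5772 × 46.06 / 7.616 = 3.491×10^4 K.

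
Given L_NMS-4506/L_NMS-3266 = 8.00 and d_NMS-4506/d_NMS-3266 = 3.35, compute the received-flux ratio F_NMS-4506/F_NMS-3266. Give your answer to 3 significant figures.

0.713

F = L/(4πd²), so F_NMS-4506/F_NMS-3266 = (L_NMS-4506/L_NMS-3266) / (d_NMS-4506/d_NMS-3266)²
= 8.00 / (3.35)² = 8.00 / 11.22 = 0.7129.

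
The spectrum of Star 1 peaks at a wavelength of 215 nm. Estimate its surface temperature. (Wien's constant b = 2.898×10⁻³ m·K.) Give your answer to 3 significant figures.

T = b/λ_max = 2.898×10⁻³ / (215×10⁻⁹) = 1.348×10^4 K.

1.35×10^4 K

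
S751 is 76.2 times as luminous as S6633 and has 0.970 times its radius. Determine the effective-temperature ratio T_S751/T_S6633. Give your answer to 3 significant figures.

3.00

L ∝ R²T⁴ gives T ∝ (L/R²)^(1/4), so
T_S751/T_S6633 = (76.2 / 0.970²)^(1/4) = (80.99)^(1/4) = 3.000.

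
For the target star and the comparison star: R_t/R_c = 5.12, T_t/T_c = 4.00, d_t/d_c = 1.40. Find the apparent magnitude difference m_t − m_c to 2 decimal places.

L_t/L_c = (5.12)²(4.00)⁴ = 6711.
F_t/F_c = (L_t/L_c)/(d_t/d_c)² = 6711/1.960 = 3424.
m_t − m_c = −2.5 log₁₀(3424) = -8.84.

-8.84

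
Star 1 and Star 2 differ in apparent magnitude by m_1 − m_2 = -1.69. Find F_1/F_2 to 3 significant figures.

F_1/F_2 = 10^(−(m_1 − m_2)/2.5) = 10^(1.69/2.5) = 10^0.676 = 4.742.

4.74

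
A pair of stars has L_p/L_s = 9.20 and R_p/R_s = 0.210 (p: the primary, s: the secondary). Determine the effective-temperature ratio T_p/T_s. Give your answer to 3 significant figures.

3.80

L ∝ R²T⁴ gives T ∝ (L/R²)^(1/4), so
T_p/T_s = (9.20 / 0.210²)^(1/4) = (208.6)^(1/4) = 3.800.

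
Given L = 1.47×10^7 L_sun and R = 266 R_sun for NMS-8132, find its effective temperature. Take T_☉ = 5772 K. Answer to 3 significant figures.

2.19×10^4 K

T/T_☉ = (L/L_☉)^(1/4) / (R/R_☉)^(1/2)
T = 5772 × (1.47×10^7)^(1/4) / √(266) = 5772 × 61.92 / 16.31 = 2.191×10^4 K.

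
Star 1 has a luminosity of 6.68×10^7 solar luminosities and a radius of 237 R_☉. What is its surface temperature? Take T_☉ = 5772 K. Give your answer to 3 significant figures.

3.39×10^4 K

T/T_☉ = (L/L_☉)^(1/4) / (R/R_☉)^(1/2)
T = 5772 × (6.68×10^7)^(1/4) / √(237) = 5772 × 90.41 / 15.39 = 3.390×10^4 K.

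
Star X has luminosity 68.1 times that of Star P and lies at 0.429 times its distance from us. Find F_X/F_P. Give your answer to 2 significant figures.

3.7×10^2

F = L/(4πd²), so F_X/F_P = (L_X/L_P) / (d_X/d_P)²
= 68.1 / (0.429)² = 68.1 / 0.1840 = 370.0.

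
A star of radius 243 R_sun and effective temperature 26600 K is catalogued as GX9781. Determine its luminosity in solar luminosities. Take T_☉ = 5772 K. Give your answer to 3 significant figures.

2.66×10^7 solar luminosities

L/L_☉ = (R/R_☉)² (T/T_☉)⁴ = (243)² × (26600/5772)⁴
       = 5.905×10^4 × (4.608)⁴ = 5.905×10^4 × 451.0 = 2.663×10^7.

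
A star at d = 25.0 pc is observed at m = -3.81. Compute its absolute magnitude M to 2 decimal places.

M = m − 5 log₁₀(d/10 pc) = -3.81 − 5 log₁₀(25.0/10)
  = -3.81 − 5 × 0.398 = -3.81 − 1.99 = -5.80.

-5.80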